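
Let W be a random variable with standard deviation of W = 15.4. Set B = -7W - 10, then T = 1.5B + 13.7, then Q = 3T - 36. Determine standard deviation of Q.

standard deviation of B = |-7|·15.4 = 107.8.
standard deviation of T = |1.5|·107.8 = 161.7.
standard deviation of Q = |3|·161.7 = 485.1.

standard deviation of Q = 485.1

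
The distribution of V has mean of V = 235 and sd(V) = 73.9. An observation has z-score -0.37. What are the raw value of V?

V = 207.657

V = mean of V + z·sd(V) = 235 + (-0.37)·73.9 = 207.657.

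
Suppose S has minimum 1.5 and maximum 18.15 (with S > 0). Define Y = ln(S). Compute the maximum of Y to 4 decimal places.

ln(S) is increasing on this domain, so max(Y) comes from max(S) = 18.15: max(Y) = ln(18.15) ≈ 2.8987.

max(Y) = 2.8987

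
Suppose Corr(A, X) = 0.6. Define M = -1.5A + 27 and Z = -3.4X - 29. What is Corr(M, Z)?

Corr(M, Z) = 0.6

Linear rescalings preserve correlation up to sign; here the slopes -1.5 and -3.4 have the same sign, so Corr(M, Z) = Corr(A, X) = 0.6.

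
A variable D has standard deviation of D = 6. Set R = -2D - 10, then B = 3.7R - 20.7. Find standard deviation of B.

standard deviation of R = |-2|·6 = 12.
standard deviation of B = |3.7|·12 = 44.4.

standard deviation of B = 44.4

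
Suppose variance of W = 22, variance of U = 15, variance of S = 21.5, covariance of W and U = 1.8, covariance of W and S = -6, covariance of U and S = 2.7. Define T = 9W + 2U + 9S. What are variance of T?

variance of T = 2773.5

variance of T = a²·variance of W + b²·variance of U + c²·variance of S + 2ab·covariance of W and U + 2ac·covariance of W and S + 2bc·covariance of U and S, with a = 9, b = 2, c = 9.
= 1782 + 60 + 1741.5 + 64.8 + (-972) + 97.2
= 2773.5.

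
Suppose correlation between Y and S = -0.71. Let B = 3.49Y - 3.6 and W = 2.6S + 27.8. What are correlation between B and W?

Linear rescalings preserve correlation up to sign; here the slopes 3.49 and 2.6 have the same sign, so correlation between B and W = correlation between Y and S = -0.71.

correlation between B and W = -0.71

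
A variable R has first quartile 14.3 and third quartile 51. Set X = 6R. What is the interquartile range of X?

IQR of R = Q3 − Q1 = 51 − 14.3 = 36.7.
Under X = aR + b, IQR(X) = |a|·IQR(R) = |6|·36.7 = 220.2 (shifts cancel; spread scales by |a|).

IQR(X) = 220.2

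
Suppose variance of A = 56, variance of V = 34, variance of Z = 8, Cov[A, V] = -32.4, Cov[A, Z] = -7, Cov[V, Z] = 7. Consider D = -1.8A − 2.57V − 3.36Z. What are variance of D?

variance of D = a²·variance of A + b²·variance of V + c²·variance of Z + 2ab·Cov[A, V] + 2ac·Cov[A, Z] + 2bc·Cov[V, Z], with a = -1.8, b = -2.57, c = -3.36.
= 181.44 + 224.5666 + 90.3168 + (-299.7648) + (-84.672) + 120.8928
= 232.7794.

variance of D = 232.7794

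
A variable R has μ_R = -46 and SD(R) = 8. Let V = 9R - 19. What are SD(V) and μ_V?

V = 9R - 19 is linear with a = 9, b = -19.
SD(V) = |a|·SD(R) = |9|·8 = 72.
μ_V = a·μ_R + b = 9·(-46) + (-19) = -433.

SD(V) = 72, μ_V = -433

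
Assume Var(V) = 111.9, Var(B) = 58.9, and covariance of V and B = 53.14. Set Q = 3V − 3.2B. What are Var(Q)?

Var(Q) = a²·Var(V) + b²·Var(B) + 2ab·covariance of V and B with a = 3, b = -3.2.
= 3²·111.9 + (-3.2)²·58.9 + 2·3·(-3.2)·53.14
= 1007.1 + 603.136 + (-1020.288) = 589.948.

Var(Q) = 589.948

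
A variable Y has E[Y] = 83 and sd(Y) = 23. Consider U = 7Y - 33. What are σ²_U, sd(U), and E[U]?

U = 7Y - 33 is linear with a = 7, b = -33.
σ²_Y = 23² = 529.
σ²_U = a²·σ²_Y = 7²·529 = 25921 (the additive constant -33 does not affect variance).
sd(U) = |a|·sd(Y) = |7|·23 = 161.
E[U] = a·E[Y] + b = 7·83 + (-33) = 548.

σ²_U = 25921, sd(U) = 161, E[U] = 548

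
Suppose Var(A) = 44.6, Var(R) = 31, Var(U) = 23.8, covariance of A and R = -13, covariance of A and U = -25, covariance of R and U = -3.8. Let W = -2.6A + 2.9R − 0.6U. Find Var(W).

Var(W) = 702.038

Var(W) = a²·Var(A) + b²·Var(R) + c²·Var(U) + 2ab·covariance of A and R + 2ac·covariance of A and U + 2bc·covariance of R and U, with a = -2.6, b = 2.9, c = -0.6.
= 301.496 + 260.71 + 8.568 + 196.04 + (-78) + 13.224
= 702.038.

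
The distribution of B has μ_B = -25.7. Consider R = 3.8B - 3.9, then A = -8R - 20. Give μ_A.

μ_R = 3.8·(-25.7) + (-3.9) = -101.56.
μ_A = (-8)·(-101.56) + (-20) = 792.48.

μ_A = 792.48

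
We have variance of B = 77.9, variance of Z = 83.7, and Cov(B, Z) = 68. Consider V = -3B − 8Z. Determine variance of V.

variance of V = a²·variance of B + b²·variance of Z + 2ab·Cov(B, Z) with a = -3, b = -8.
= (-3)²·77.9 + (-8)²·83.7 + 2·(-3)·(-8)·68
= 701.1 + 5356.8 + 3264 = 9321.9.

variance of V = 9321.9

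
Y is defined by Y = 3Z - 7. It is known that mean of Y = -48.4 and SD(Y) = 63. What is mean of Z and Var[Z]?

From Y = 3Z - 7: mean of Y = a·mean of Z + b, so mean of Z = (mean of Y − b)/a = (-48.4 − (-7))/3 = -13.8.
Var[Y] = 63² = 3969.
Var[Y] = a²·Var[Z], so Var[Z] = 3969/3² = 441.

mean of Z = -13.8, Var[Z] = 441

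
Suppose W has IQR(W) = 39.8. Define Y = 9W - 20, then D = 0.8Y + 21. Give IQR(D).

IQR(Y) = |9|·39.8 = 358.2.
IQR(D) = |0.8|·358.2 = 286.56.

IQR(D) = 286.56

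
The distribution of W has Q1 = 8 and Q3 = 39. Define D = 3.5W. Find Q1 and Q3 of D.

a = 3.5 > 0: Q1(D) = a·Q1(W)+b = 28, Q3(D) = a·Q3(W)+b = 136.5.

Q1(D) = 28, Q3(D) = 136.5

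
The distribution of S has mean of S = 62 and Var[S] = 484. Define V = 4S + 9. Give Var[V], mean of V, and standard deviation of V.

Var[V] = 7744, mean of V = 257, standard deviation of V = 88

V = 4S + 9 is linear with a = 4, b = 9.
Var[V] = a²·Var[S] = 4²·484 = 7744 (the additive constant 9 does not affect variance).
mean of V = a·mean of S + b = 4·62 + 9 = 257.
standard deviation of S = √484 = 22.
standard deviation of V = |a|·standard deviation of S = |4|·22 = 88.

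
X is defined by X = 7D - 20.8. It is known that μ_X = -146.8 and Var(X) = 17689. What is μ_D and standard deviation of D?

From X = 7D - 20.8: μ_X = a·μ_D + b, so μ_D = (μ_X − b)/a = (-146.8 − (-20.8))/7 = -18.
standard deviation of X = √17689 = 133.
standard deviation of X = |a|·standard deviation of D, so standard deviation of D = 133/|7| = 19.

μ_D = -18, standard deviation of D = 19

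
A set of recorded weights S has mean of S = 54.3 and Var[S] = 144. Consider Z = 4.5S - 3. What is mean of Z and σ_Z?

mean of Z = 241.35, σ_Z = 54

Z = 4.5S - 3 is linear with a = 4.5, b = -3.
mean of Z = a·mean of S + b = 4.5·54.3 + (-3) = 241.35.
σ_S = √144 = 12.
σ_Z = |a|·σ_S = |4.5|·12 = 54.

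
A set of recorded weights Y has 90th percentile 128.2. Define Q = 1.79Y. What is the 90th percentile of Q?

Since a = 1.79 > 0 the transformation is increasing, so the 90th percentile of Q = a·(P_{90} of Y) + b = 1.79·128.2 = 229.478.

90th percentile of Q = 229.478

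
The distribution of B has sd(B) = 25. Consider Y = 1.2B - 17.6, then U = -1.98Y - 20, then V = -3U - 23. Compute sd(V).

sd(V) = 178.2

sd(Y) = |1.2|·25 = 30.
sd(U) = |-1.98|·30 = 59.4.
sd(V) = |-3|·59.4 = 178.2.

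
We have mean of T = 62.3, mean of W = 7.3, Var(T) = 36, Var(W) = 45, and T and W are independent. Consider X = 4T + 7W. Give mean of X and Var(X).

mean of X = 300.3, Var(X) = 2781

mean of X = 4·mean of T + 7·mean of W = 4·62.3 + 7·7.3 = 300.3.
Var(X) = a²·Var(T) + b²·Var(W) + 2ab·Cov[T, W] with a = 4, b = 7.
Independence gives Cov[T, W] = 0.
= 4²·36 + 7²·45 + 2·4·7·0
= 576 + 2205 + 0 = 2781.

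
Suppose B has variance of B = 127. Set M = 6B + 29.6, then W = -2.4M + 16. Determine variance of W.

variance of W = 26334.72

variance of M = 6²·127 = 4572.
variance of W = (-2.4)²·4572 = 26334.72.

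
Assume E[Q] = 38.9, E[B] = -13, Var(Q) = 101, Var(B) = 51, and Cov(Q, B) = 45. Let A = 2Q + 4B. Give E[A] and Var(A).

E[A] = 25.8, Var(A) = 1940

E[A] = 2·E[Q] + 4·E[B] = 2·38.9 + 4·(-13) = 25.8.
Var(A) = a²·Var(Q) + b²·Var(B) + 2ab·Cov(Q, B) with a = 2, b = 4.
= 2²·101 + 4²·51 + 2·2·4·45
= 404 + 816 + 720 = 1940.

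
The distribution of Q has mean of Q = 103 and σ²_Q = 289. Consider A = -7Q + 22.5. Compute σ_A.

A = -7Q + 22.5 is linear with a = -7, b = 22.5.
σ_Q = √289 = 17.
σ_A = |a|·σ_Q = |-7|·17 = 119.

σ_A = 119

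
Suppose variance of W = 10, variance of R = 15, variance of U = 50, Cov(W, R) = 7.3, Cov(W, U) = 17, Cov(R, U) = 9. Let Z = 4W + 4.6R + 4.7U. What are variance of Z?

variance of Z = 2878.9

variance of Z = a²·variance of W + b²·variance of R + c²·variance of U + 2ab·Cov(W, R) + 2ac·Cov(W, U) + 2bc·Cov(R, U), with a = 4, b = 4.6, c = 4.7.
= 160 + 317.4 + 1104.5 + 268.64 + 639.2 + 389.16
= 2878.9.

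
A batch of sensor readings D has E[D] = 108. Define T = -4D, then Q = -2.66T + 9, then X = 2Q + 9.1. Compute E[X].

E[X] = 2325.34

E[T] = (-4)·108 = -432.
E[Q] = (-2.66)·(-432) + 9 = 1158.12.
E[X] = 2·1158.12 + 9.1 = 2325.34.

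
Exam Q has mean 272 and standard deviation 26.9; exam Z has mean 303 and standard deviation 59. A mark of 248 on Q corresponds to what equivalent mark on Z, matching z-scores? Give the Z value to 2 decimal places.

Z = 250.36

z = (248 − 272)/26.9 ≈ -0.8922.
Z = 303 + z·59 = 303 + (248 − 272)·59/26.9 ≈ 250.36.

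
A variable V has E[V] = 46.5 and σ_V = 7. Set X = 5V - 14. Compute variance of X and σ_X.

variance of X = 1225, σ_X = 35

X = 5V - 14 is linear with a = 5, b = -14.
variance of V = 7² = 49.
variance of X = a²·variance of V = 5²·49 = 1225 (the additive constant -14 does not affect variance).
σ_X = |a|·σ_V = |5|·7 = 35.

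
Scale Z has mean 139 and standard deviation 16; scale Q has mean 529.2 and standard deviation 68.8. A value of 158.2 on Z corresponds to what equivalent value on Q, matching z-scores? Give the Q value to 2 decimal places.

Q = 611.76

z = (158.2 − 139)/16 = 1.2.
Q = 529.2 + z·68.8 = 529.2 + (158.2 − 139)·68.8/16 = 611.76.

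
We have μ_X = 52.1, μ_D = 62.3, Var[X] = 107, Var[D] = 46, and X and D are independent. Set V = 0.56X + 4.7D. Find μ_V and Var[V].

μ_V = 0.56·μ_X + 4.7·μ_D = 0.56·52.1 + 4.7·62.3 = 321.986.
Var[V] = a²·Var[X] + b²·Var[D] + 2ab·covariance of X and D with a = 0.56, b = 4.7.
Independence gives covariance of X and D = 0.
= 0.56²·107 + 4.7²·46 + 2·0.56·4.7·0
= 33.5552 + 1016.14 + 0 = 1049.6952.

μ_V = 321.986, Var[V] = 1049.6952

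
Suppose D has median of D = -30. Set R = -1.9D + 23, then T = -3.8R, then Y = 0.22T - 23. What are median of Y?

median of Y = -89.88

median of R = (-1.9)·(-30) + 23 = 80.
median of T = (-3.8)·80 = -304.
median of Y = 0.22·(-304) + (-23) = -89.88.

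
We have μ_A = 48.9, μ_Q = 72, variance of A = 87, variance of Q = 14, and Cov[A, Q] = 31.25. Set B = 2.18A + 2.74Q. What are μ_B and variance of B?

μ_B = 2.18·μ_A + 2.74·μ_Q = 2.18·48.9 + 2.74·72 = 303.882.
variance of B = a²·variance of A + b²·variance of Q + 2ab·Cov[A, Q] with a = 2.18, b = 2.74.
= 2.18²·87 + 2.74²·14 + 2·2.18·2.74·31.25
= 413.4588 + 105.1064 + 373.325 = 891.8902.

μ_B = 303.882, variance of B = 891.8902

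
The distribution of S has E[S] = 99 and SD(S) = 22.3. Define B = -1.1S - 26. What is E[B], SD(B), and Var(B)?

B = -1.1S - 26 is linear with a = -1.1, b = -26.
E[B] = a·E[S] + b = (-1.1)·99 + (-26) = -134.9.
SD(B) = |a|·SD(S) = |-1.1|·22.3 = 24.53.
Var(S) = 22.3² = 497.29.
Var(B) = a²·Var(S) = (-1.1)²·497.29 = 601.7209 (the additive constant -26 does not affect variance).

E[B] = -134.9, SD(B) = 24.53, Var(B) = 601.7209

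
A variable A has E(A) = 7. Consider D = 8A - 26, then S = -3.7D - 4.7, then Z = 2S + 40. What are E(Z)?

E(Z) = -191.4

E(D) = 8·7 + (-26) = 30.
E(S) = (-3.7)·30 + (-4.7) = -115.7.
E(Z) = 2·(-115.7) + 40 = -191.4.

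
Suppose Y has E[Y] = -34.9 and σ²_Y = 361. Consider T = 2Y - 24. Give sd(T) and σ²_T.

sd(T) = 38, σ²_T = 1444

T = 2Y - 24 is linear with a = 2, b = -24.
sd(Y) = √361 = 19.
sd(T) = |a|·sd(Y) = |2|·19 = 38.
σ²_T = a²·σ²_Y = 2²·361 = 1444 (the additive constant -24 does not affect variance).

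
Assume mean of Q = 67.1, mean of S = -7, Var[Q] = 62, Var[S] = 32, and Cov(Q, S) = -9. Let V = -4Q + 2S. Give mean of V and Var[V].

mean of V = (-4)·mean of Q + 2·mean of S = (-4)·67.1 + 2·(-7) = -282.4.
Var[V] = a²·Var[Q] + b²·Var[S] + 2ab·Cov(Q, S) with a = -4, b = 2.
= (-4)²·62 + 2²·32 + 2·(-4)·2·(-9)
= 992 + 128 + 144 = 1264.

mean of V = -282.4, Var[V] = 1264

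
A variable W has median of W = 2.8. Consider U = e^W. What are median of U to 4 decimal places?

median of U = 16.4446

e^W is monotone on this domain, so median of U = exp(2.8) ≈ 16.4446.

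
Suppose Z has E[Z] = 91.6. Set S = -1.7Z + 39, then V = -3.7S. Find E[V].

E[S] = (-1.7)·91.6 + 39 = -116.72.
E[V] = (-3.7)·(-116.72) = 431.864.

E[V] = 431.864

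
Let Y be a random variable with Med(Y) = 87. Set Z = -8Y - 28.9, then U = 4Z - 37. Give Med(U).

Med(U) = -2936.6

Med(Z) = (-8)·87 + (-28.9) = -724.9.
Med(U) = 4·(-724.9) + (-37) = -2936.6.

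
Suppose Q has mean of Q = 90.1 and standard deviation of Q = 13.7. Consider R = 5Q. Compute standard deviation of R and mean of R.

standard deviation of R = 68.5, mean of R = 450.5

R = 5Q is linear with a = 5, b = 0.
standard deviation of R = |a|·standard deviation of Q = |5|·13.7 = 68.5.
mean of R = a·mean of Q + b = 5·90.1 = 450.5.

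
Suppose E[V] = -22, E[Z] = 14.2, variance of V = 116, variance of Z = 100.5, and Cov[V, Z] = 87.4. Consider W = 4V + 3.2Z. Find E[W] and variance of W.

E[W] = -42.56, variance of W = 5122.56

E[W] = 4·E[V] + 3.2·E[Z] = 4·(-22) + 3.2·14.2 = -42.56.
variance of W = a²·variance of V + b²·variance of Z + 2ab·Cov[V, Z] with a = 4, b = 3.2.
= 4²·116 + 3.2²·100.5 + 2·4·3.2·87.4
= 1856 + 1029.12 + 2237.44 = 5122.56.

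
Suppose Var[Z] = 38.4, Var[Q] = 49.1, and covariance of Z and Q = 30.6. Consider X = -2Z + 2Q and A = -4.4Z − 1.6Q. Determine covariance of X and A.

By bilinearity, covariance of X and A = ac·Var[Z] + bd·Var[Q] + (ad+bc)·covariance of Z and Q, with a=-2, b=2, c=-4.4, d=-1.6.
ac·Var[Z] = (-2)·(-4.4)·38.4 = 337.92
bd·Var[Q] = 2·(-1.6)·49.1 = -157.12
(ad+bc)·covariance of Z and Q = (-5.6)·30.6 = -171.36
covariance of X and A = 337.92 + (-157.12) + (-171.36) = 9.44.

covariance of X and A = 9.44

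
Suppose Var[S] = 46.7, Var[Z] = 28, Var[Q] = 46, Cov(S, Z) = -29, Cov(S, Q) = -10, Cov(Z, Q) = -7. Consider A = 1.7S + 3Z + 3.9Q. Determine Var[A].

Var[A] = 494.423

Var[A] = a²·Var[S] + b²·Var[Z] + c²·Var[Q] + 2ab·Cov(S, Z) + 2ac·Cov(S, Q) + 2bc·Cov(Z, Q), with a = 1.7, b = 3, c = 3.9.
= 134.963 + 252 + 699.66 + (-295.8) + (-132.6) + (-163.8)
= 494.423.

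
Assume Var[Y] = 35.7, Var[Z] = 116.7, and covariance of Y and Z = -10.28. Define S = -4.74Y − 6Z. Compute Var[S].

Var[S] = a²·Var[Y] + b²·Var[Z] + 2ab·covariance of Y and Z with a = -4.74, b = -6.
= (-4.74)²·35.7 + (-6)²·116.7 + 2·(-4.74)·(-6)·(-10.28)
= 802.09332 + 4201.2 + (-584.7264) = 4418.56692.

Var[S] = 4418.56692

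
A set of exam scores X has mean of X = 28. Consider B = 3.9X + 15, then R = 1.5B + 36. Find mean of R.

mean of B = 3.9·28 + 15 = 124.2.
mean of R = 1.5·124.2 + 36 = 222.3.

mean of R = 222.3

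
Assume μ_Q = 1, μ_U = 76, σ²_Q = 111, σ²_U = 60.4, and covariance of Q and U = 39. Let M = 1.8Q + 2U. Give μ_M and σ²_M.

μ_M = 153.8, σ²_M = 882.04

μ_M = 1.8·μ_Q + 2·μ_U = 1.8·1 + 2·76 = 153.8.
σ²_M = a²·σ²_Q + b²·σ²_U + 2ab·covariance of Q and U with a = 1.8, b = 2.
= 1.8²·111 + 2²·60.4 + 2·1.8·2·39
= 359.64 + 241.6 + 280.8 = 882.04.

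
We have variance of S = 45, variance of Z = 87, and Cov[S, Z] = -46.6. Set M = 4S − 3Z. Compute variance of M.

variance of M = 2621.4

variance of M = a²·variance of S + b²·variance of Z + 2ab·Cov[S, Z] with a = 4, b = -3.
= 4²·45 + (-3)²·87 + 2·4·(-3)·(-46.6)
= 720 + 783 + 1118.4 = 2621.4.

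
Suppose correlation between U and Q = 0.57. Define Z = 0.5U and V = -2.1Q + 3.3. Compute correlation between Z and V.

correlation between Z and V = -0.57

Linear rescalings preserve |correlation|; the slopes 0.5 and -2.1 have opposite signs, so the correlation flips sign: correlation between Z and V = −correlation between U and Q = -0.57.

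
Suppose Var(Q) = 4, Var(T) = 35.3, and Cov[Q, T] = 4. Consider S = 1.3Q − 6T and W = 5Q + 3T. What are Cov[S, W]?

By bilinearity, Cov[S, W] = ac·Var(Q) + bd·Var(T) + (ad+bc)·Cov[Q, T], with a=1.3, b=-6, c=5, d=3.
ac·Var(Q) = 1.3·5·4 = 26
bd·Var(T) = (-6)·3·35.3 = -635.4
(ad+bc)·Cov[Q, T] = (-26.1)·4 = -104.4
Cov[S, W] = 26 + (-635.4) + (-104.4) = -713.8.

Cov[S, W] = -713.8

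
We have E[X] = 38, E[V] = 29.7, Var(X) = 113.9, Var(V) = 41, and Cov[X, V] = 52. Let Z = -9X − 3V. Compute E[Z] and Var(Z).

E[Z] = (-9)·E[X] + (-3)·E[V] = (-9)·38 + (-3)·29.7 = -431.1.
Var(Z) = a²·Var(X) + b²·Var(V) + 2ab·Cov[X, V] with a = -9, b = -3.
= (-9)²·113.9 + (-3)²·41 + 2·(-9)·(-3)·52
= 9225.9 + 369 + 2808 = 12402.9.

E[Z] = -431.1, Var(Z) = 12402.9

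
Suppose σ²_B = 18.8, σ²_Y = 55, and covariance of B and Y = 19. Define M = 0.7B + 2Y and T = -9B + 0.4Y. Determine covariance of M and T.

By bilinearity, covariance of M and T = ac·σ²_B + bd·σ²_Y + (ad+bc)·covariance of B and Y, with a=0.7, b=2, c=-9, d=0.4.
ac·σ²_B = 0.7·(-9)·18.8 = -118.44
bd·σ²_Y = 2·0.4·55 = 44
(ad+bc)·covariance of B and Y = (-17.72)·19 = -336.68
covariance of M and T = -118.44 + 44 + (-336.68) = -411.12.

covariance of M and T = -411.12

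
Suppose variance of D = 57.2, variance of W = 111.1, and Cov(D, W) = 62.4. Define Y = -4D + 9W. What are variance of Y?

variance of Y = a²·variance of D + b²·variance of W + 2ab·Cov(D, W) with a = -4, b = 9.
= (-4)²·57.2 + 9²·111.1 + 2·(-4)·9·62.4
= 915.2 + 8999.1 + (-4492.8) = 5421.5.

variance of Y = 5421.5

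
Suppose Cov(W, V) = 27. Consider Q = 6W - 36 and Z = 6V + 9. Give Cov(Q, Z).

Cov(Q, Z) = 972

Cov(Q, Z) = a·c·Cov(W, V) = 6·6·27 = 972. Additive constants drop out.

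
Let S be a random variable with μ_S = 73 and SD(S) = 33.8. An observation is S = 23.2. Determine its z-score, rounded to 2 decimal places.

z = -1.47

z = (S − μ_S) / SD(S) = (23.2 − 73) / 33.8 ≈ -1.47.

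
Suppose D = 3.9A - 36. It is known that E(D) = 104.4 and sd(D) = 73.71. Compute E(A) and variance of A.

From D = 3.9A - 36: E(D) = a·E(A) + b, so E(A) = (E(D) − b)/a = (104.4 − (-36))/3.9 = 36.
variance of D = 73.71² = 5433.1641.
variance of D = a²·variance of A, so variance of A = 5433.1641/3.9² = 357.21.

E(A) = 36, variance of A = 357.21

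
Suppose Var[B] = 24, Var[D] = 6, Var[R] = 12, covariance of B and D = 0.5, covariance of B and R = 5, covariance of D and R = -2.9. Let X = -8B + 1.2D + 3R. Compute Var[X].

Var[X] = a²·Var[B] + b²·Var[D] + c²·Var[R] + 2ab·covariance of B and D + 2ac·covariance of B and R + 2bc·covariance of D and R, with a = -8, b = 1.2, c = 3.
= 1536 + 8.64 + 108 + (-9.6) + (-240) + (-20.88)
= 1382.16.

Var[X] = 1382.16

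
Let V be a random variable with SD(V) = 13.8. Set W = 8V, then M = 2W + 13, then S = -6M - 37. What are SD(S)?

SD(S) = 1324.8

SD(W) = |8|·13.8 = 110.4.
SD(M) = |2|·110.4 = 220.8.
SD(S) = |-6|·220.8 = 1324.8.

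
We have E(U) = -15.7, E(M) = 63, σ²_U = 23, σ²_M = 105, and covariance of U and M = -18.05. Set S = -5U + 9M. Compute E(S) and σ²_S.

E(S) = (-5)·E(U) + 9·E(M) = (-5)·(-15.7) + 9·63 = 645.5.
σ²_S = a²·σ²_U + b²·σ²_M + 2ab·covariance of U and M with a = -5, b = 9.
= (-5)²·23 + 9²·105 + 2·(-5)·9·(-18.05)
= 575 + 8505 + 1624.5 = 10704.5.

E(S) = 645.5, σ²_S = 10704.5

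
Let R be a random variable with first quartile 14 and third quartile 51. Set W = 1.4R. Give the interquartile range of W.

IQR of R = Q3 − Q1 = 51 − 14 = 37.
Under W = aR + b, IQR(W) = |a|·IQR(R) = |1.4|·37 = 51.8 (shifts cancel; spread scales by |a|).

IQR(W) = 51.8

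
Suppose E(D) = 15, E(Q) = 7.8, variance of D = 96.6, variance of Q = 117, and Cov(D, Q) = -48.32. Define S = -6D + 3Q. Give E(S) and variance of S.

E(S) = (-6)·E(D) + 3·E(Q) = (-6)·15 + 3·7.8 = -66.6.
variance of S = a²·variance of D + b²·variance of Q + 2ab·Cov(D, Q) with a = -6, b = 3.
= (-6)²·96.6 + 3²·117 + 2·(-6)·3·(-48.32)
= 3477.6 + 1053 + 1739.52 = 6270.12.

E(S) = -66.6, variance of S = 6270.12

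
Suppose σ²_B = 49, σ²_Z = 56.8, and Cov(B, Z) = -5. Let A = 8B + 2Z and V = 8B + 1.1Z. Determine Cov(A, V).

By bilinearity, Cov(A, V) = ac·σ²_B + bd·σ²_Z + (ad+bc)·Cov(B, Z), with a=8, b=2, c=8, d=1.1.
ac·σ²_B = 8·8·49 = 3136
bd·σ²_Z = 2·1.1·56.8 = 124.96
(ad+bc)·Cov(B, Z) = (24.8)·(-5) = -124
Cov(A, V) = 3136 + 124.96 + (-124) = 3136.96.

Cov(A, V) = 3136.96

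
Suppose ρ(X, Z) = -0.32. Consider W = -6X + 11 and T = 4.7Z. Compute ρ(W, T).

Linear rescalings preserve |correlation|; the slopes -6 and 4.7 have opposite signs, so the correlation flips sign: ρ(W, T) = −ρ(X, Z) = 0.32.

ρ(W, T) = 0.32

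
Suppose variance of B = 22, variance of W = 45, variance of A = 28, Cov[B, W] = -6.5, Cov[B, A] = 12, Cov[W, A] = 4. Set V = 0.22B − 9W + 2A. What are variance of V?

variance of V = 3650.3648

variance of V = a²·variance of B + b²·variance of W + c²·variance of A + 2ab·Cov[B, W] + 2ac·Cov[B, A] + 2bc·Cov[W, A], with a = 0.22, b = -9, c = 2.
= 1.0648 + 3645 + 112 + 25.74 + 10.56 + (-144)
= 3650.3648.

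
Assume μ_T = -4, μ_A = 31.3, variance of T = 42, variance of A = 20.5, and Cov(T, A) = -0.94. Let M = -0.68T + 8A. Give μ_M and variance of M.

μ_M = (-0.68)·μ_T + 8·μ_A = (-0.68)·(-4) + 8·31.3 = 253.12.
variance of M = a²·variance of T + b²·variance of A + 2ab·Cov(T, A) with a = -0.68, b = 8.
= (-0.68)²·42 + 8²·20.5 + 2·(-0.68)·8·(-0.94)
= 19.4208 + 1312 + 10.2272 = 1341.648.

μ_M = 253.12, variance of M = 1341.648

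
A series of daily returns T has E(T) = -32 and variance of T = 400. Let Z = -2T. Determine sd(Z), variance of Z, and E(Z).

Z = -2T is linear with a = -2, b = 0.
sd(T) = √400 = 20.
sd(Z) = |a|·sd(T) = |-2|·20 = 40.
variance of Z = a²·variance of T = (-2)²·400 = 1600.
E(Z) = a·E(T) + b = (-2)·(-32) = 64.

sd(Z) = 40, variance of Z = 1600, E(Z) = 64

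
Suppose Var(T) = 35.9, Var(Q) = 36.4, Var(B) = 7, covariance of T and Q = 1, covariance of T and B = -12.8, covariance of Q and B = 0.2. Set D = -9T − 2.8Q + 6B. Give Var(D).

Var(D) = a²·Var(T) + b²·Var(Q) + c²·Var(B) + 2ab·covariance of T and Q + 2ac·covariance of T and B + 2bc·covariance of Q and B, with a = -9, b = -2.8, c = 6.
= 2907.9 + 285.376 + 252 + 50.4 + 1382.4 + (-6.72)
= 4871.356.

Var(D) = 4871.356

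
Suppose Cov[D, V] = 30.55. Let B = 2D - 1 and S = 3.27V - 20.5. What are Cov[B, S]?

Cov[B, S] = 199.797

Cov[B, S] = a·c·Cov[D, V] = 2·3.27·30.55 = 199.797. Additive constants drop out.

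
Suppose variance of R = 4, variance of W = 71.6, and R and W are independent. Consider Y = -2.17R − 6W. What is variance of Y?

variance of Y = 2596.4356

variance of Y = a²·variance of R + b²·variance of W + 2ab·Cov(R, W) with a = -2.17, b = -6.
Independence gives Cov(R, W) = 0.
= (-2.17)²·4 + (-6)²·71.6 + 2·(-2.17)·(-6)·0
= 18.8356 + 2577.6 + 0 = 2596.4356.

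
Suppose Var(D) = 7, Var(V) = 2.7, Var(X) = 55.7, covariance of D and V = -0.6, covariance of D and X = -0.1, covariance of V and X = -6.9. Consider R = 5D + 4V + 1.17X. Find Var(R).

Var(R) = a²·Var(D) + b²·Var(V) + c²·Var(X) + 2ab·covariance of D and V + 2ac·covariance of D and X + 2bc·covariance of V and X, with a = 5, b = 4, c = 1.17.
= 175 + 43.2 + 76.24773 + (-24) + (-1.17) + (-64.584)
= 204.69373.

Var(R) = 204.69373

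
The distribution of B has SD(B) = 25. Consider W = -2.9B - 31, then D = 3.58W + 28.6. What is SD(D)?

SD(W) = |-2.9|·25 = 72.5.
SD(D) = |3.58|·72.5 = 259.55.

SD(D) = 259.55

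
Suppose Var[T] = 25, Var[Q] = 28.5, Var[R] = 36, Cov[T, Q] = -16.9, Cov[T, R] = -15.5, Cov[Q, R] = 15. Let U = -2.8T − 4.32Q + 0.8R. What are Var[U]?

Var[U] = 307.8336

Var[U] = a²·Var[T] + b²·Var[Q] + c²·Var[R] + 2ab·Cov[T, Q] + 2ac·Cov[T, R] + 2bc·Cov[Q, R], with a = -2.8, b = -4.32, c = 0.8.
= 196 + 531.8784 + 23.04 + (-408.8448) + 69.44 + (-103.68)
= 307.8336.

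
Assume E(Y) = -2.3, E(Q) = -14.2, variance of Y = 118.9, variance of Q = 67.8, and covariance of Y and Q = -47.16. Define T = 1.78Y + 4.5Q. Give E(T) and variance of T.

E(T) = -67.994, variance of T = 994.16956

E(T) = 1.78·E(Y) + 4.5·E(Q) = 1.78·(-2.3) + 4.5·(-14.2) = -67.994.
variance of T = a²·variance of Y + b²·variance of Q + 2ab·covariance of Y and Q with a = 1.78, b = 4.5.
= 1.78²·118.9 + 4.5²·67.8 + 2·1.78·4.5·(-47.16)
= 376.72276 + 1372.95 + (-755.5032) = 994.16956.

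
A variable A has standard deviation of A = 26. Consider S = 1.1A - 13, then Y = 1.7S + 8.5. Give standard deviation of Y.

standard deviation of Y = 48.62

standard deviation of S = |1.1|·26 = 28.6.
standard deviation of Y = |1.7|·28.6 = 48.62.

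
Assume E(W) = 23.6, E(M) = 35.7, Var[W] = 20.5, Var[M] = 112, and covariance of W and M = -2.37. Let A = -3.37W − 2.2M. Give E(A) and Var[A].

E(A) = (-3.37)·E(W) + (-2.2)·E(M) = (-3.37)·23.6 + (-2.2)·35.7 = -158.072.
Var[A] = a²·Var[W] + b²·Var[M] + 2ab·covariance of W and M with a = -3.37, b = -2.2.
= (-3.37)²·20.5 + (-2.2)²·112 + 2·(-3.37)·(-2.2)·(-2.37)
= 232.81645 + 542.08 + (-35.14236) = 739.75409.

E(A) = -158.072, Var[A] = 739.75409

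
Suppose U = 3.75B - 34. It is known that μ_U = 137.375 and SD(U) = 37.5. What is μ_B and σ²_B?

μ_B = 45.7, σ²_B = 100

From U = 3.75B - 34: μ_U = a·μ_B + b, so μ_B = (μ_U − b)/a = (137.375 − (-34))/3.75 = 45.7.
σ²_U = 37.5² = 1406.25.
σ²_U = a²·σ²_B, so σ²_B = 1406.25/3.75² = 100.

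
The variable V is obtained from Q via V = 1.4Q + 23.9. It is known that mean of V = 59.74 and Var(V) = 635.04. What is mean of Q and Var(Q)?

mean of Q = 25.6, Var(Q) = 324

From V = 1.4Q + 23.9: mean of V = a·mean of Q + b, so mean of Q = (mean of V − b)/a = (59.74 − 23.9)/1.4 = 25.6.
Var(V) = a²·Var(Q), so Var(Q) = 635.04/1.4² = 324.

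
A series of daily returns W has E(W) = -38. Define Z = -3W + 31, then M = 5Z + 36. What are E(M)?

E(Z) = (-3)·(-38) + 31 = 145.
E(M) = 5·145 + 36 = 761.

E(M) = 761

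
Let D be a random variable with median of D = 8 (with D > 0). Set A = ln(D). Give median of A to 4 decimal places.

median of A = 2.0794

ln(D) is monotone on this domain, so median of A = ln(8) ≈ 2.0794.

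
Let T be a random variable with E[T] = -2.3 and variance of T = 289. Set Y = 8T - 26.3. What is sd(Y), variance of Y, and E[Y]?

Y = 8T - 26.3 is linear with a = 8, b = -26.3.
sd(T) = √289 = 17.
sd(Y) = |a|·sd(T) = |8|·17 = 136.
variance of Y = a²·variance of T = 8²·289 = 18496 (the additive constant -26.3 does not affect variance).
E[Y] = a·E[T] + b = 8·(-2.3) + (-26.3) = -44.7.

sd(Y) = 136, variance of Y = 18496, E[Y] = -44.7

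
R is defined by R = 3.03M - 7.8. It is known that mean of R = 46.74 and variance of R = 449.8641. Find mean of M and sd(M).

From R = 3.03M - 7.8: mean of R = a·mean of M + b, so mean of M = (mean of R − b)/a = (46.74 − (-7.8))/3.03 = 18.
sd(R) = √449.8641 = 21.21.
sd(R) = |a|·sd(M), so sd(M) = 21.21/|3.03| = 7.

mean of M = 18, sd(M) = 7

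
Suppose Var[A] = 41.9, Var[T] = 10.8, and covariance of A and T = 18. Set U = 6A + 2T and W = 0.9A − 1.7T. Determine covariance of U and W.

By bilinearity, covariance of U and W = ac·Var[A] + bd·Var[T] + (ad+bc)·covariance of A and T, with a=6, b=2, c=0.9, d=-1.7.
ac·Var[A] = 6·0.9·41.9 = 226.26
bd·Var[T] = 2·(-1.7)·10.8 = -36.72
(ad+bc)·covariance of A and T = (-8.4)·18 = -151.2
covariance of U and W = 226.26 + (-36.72) + (-151.2) = 38.34.

covariance of U and W = 38.34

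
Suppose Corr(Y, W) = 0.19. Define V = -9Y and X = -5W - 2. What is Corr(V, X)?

Linear rescalings preserve correlation up to sign; here the slopes -9 and -5 have the same sign, so Corr(V, X) = Corr(Y, W) = 0.19.

Corr(V, X) = 0.19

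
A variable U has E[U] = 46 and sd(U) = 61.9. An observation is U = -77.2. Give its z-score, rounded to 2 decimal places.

z = (U − E[U]) / sd(U) = (-77.2 − 46) / 61.9 ≈ -1.99.

z = -1.99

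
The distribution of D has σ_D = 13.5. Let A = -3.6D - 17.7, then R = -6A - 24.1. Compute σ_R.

σ_A = |-3.6|·13.5 = 48.6.
σ_R = |-6|·48.6 = 291.6.

σ_R = 291.6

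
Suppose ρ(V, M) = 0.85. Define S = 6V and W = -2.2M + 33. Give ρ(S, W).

Linear rescalings preserve |correlation|; the slopes 6 and -2.2 have opposite signs, so the correlation flips sign: ρ(S, W) = −ρ(V, M) = -0.85.

ρ(S, W) = -0.85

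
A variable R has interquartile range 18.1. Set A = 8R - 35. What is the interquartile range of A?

IQR(A) = 144.8

Under A = aR + b, IQR(A) = |a|·IQR(R) = |8|·18.1 = 144.8 (shifts cancel; spread scales by |a|).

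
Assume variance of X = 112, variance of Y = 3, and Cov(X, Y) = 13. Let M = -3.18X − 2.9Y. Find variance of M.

variance of M = a²·variance of X + b²·variance of Y + 2ab·Cov(X, Y) with a = -3.18, b = -2.9.
= (-3.18)²·112 + (-2.9)²·3 + 2·(-3.18)·(-2.9)·13
= 1132.5888 + 25.23 + 239.772 = 1397.5908.

variance of M = 1397.5908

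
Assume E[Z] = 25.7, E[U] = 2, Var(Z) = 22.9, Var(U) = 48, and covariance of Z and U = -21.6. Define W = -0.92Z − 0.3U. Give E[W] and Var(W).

E[W] = -24.244, Var(W) = 11.77936

E[W] = (-0.92)·E[Z] + (-0.3)·E[U] = (-0.92)·25.7 + (-0.3)·2 = -24.244.
Var(W) = a²·Var(Z) + b²·Var(U) + 2ab·covariance of Z and U with a = -0.92, b = -0.3.
= (-0.92)²·22.9 + (-0.3)²·48 + 2·(-0.92)·(-0.3)·(-21.6)
= 19.38256 + 4.32 + (-11.9232) = 11.77936.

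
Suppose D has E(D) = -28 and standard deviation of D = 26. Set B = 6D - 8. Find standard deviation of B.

B = 6D - 8 is linear with a = 6, b = -8.
standard deviation of B = |a|·standard deviation of D = |6|·26 = 156.

standard deviation of B = 156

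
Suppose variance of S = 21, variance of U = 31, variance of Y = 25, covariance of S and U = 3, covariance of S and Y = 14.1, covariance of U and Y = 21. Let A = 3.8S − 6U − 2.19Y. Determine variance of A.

variance of A = a²·variance of S + b²·variance of U + c²·variance of Y + 2ab·covariance of S and U + 2ac·covariance of S and Y + 2bc·covariance of U and Y, with a = 3.8, b = -6, c = -2.19.
= 303.24 + 1116 + 119.9025 + (-136.8) + (-234.6804) + 551.88
= 1719.5421.

variance of A = 1719.5421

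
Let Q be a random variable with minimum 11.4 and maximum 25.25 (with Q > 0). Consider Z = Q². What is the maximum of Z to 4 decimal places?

Q² is increasing on this domain, so max(Z) comes from max(Q) = 25.25: max(Z) = square(25.25) = 637.5625.

max(Z) = 637.5625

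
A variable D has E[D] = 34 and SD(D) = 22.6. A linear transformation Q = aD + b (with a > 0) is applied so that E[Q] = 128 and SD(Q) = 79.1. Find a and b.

a = 3.5, b = 9

SD(Q) = a·SD(D) (a > 0), so a = 79.1/22.6 = 3.5.
E[Q] = a·E[D] + b, so b = 128 − 3.5·34 = 9.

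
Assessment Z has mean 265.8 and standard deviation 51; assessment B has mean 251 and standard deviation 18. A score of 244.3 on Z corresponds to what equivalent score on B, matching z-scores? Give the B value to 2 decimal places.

B = 243.41

z = (244.3 − 265.8)/51 ≈ -0.4216.
B = 251 + z·18 = 251 + (244.3 − 265.8)·18/51 ≈ 243.41.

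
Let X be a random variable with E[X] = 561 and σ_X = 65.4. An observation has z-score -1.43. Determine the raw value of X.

X = 467.478

X = E[X] + z·σ_X = 561 + (-1.43)·65.4 = 467.478.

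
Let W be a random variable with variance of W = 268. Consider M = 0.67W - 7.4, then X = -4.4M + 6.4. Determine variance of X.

variance of X = 2329.108672

variance of M = 0.67²·268 = 120.3052.
variance of X = (-4.4)²·120.3052 = 2329.108672.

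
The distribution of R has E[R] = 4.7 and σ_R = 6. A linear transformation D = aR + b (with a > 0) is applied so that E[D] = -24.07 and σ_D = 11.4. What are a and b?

a = 1.9, b = -33

σ_D = a·σ_R (a > 0), so a = 11.4/6 = 1.9.
E[D] = a·E[R] + b, so b = -24.07 − 1.9·4.7 = -33.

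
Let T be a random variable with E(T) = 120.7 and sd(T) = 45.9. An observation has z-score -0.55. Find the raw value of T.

T = 95.455

T = E(T) + z·sd(T) = 120.7 + (-0.55)·45.9 = 95.455.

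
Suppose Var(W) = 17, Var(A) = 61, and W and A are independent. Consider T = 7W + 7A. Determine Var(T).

Var(T) = 3822

Var(T) = a²·Var(W) + b²·Var(A) + 2ab·Cov[W, A] with a = 7, b = 7.
Independence gives Cov[W, A] = 0.
= 7²·17 + 7²·61 + 2·7·7·0
= 833 + 2989 + 0 = 3822.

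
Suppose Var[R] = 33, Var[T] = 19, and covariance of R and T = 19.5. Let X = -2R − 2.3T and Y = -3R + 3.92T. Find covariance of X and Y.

By bilinearity, covariance of X and Y = ac·Var[R] + bd·Var[T] + (ad+bc)·covariance of R and T, with a=-2, b=-2.3, c=-3, d=3.92.
ac·Var[R] = (-2)·(-3)·33 = 198
bd·Var[T] = (-2.3)·3.92·19 = -171.304
(ad+bc)·covariance of R and T = (-0.94)·19.5 = -18.33
covariance of X and Y = 198 + (-171.304) + (-18.33) = 8.366.

covariance of X and Y = 8.366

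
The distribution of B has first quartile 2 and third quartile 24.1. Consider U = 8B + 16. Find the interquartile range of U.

IQR(U) = 176.8

IQR of B = Q3 − Q1 = 24.1 − 2 = 22.1.
Under U = aB + b, IQR(U) = |a|·IQR(B) = |8|·22.1 = 176.8 (shifts cancel; spread scales by |a|).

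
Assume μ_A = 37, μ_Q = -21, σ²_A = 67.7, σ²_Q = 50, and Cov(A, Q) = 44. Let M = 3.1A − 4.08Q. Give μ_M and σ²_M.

μ_M = 200.38, σ²_M = 369.893

μ_M = 3.1·μ_A + (-4.08)·μ_Q = 3.1·37 + (-4.08)·(-21) = 200.38.
σ²_M = a²·σ²_A + b²·σ²_Q + 2ab·Cov(A, Q) with a = 3.1, b = -4.08.
= 3.1²·67.7 + (-4.08)²·50 + 2·3.1·(-4.08)·44
= 650.597 + 832.32 + (-1113.024) = 369.893.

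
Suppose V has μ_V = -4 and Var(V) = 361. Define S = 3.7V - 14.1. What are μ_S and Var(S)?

μ_S = -28.9, Var(S) = 4942.09

S = 3.7V - 14.1 is linear with a = 3.7, b = -14.1.
μ_S = a·μ_V + b = 3.7·(-4) + (-14.1) = -28.9.
Var(S) = a²·Var(V) = 3.7²·361 = 4942.09 (the additive constant -14.1 does not affect variance).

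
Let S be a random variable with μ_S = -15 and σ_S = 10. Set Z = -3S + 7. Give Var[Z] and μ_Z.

Z = -3S + 7 is linear with a = -3, b = 7.
Var[S] = 10² = 100.
Var[Z] = a²·Var[S] = (-3)²·100 = 900 (the additive constant 7 does not affect variance).
μ_Z = a·μ_S + b = (-3)·(-15) + 7 = 52.

Var[Z] = 900, μ_Z = 52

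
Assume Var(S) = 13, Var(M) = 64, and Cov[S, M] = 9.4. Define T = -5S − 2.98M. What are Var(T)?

Var(T) = a²·Var(S) + b²·Var(M) + 2ab·Cov[S, M] with a = -5, b = -2.98.
= (-5)²·13 + (-2.98)²·64 + 2·(-5)·(-2.98)·9.4
= 325 + 568.3456 + 280.12 = 1173.4656.

Var(T) = 1173.4656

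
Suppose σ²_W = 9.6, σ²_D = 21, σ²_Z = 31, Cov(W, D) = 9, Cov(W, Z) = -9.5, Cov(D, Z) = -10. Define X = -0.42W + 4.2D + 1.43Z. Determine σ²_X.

σ²_X = a²·σ²_W + b²·σ²_D + c²·σ²_Z + 2ab·Cov(W, D) + 2ac·Cov(W, Z) + 2bc·Cov(D, Z), with a = -0.42, b = 4.2, c = 1.43.
= 1.69344 + 370.44 + 63.3919 + (-31.752) + 11.4114 + (-120.12)
= 295.06474.

σ²_X = 295.06474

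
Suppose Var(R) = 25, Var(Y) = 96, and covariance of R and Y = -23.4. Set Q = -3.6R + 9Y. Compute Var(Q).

Var(Q) = a²·Var(R) + b²·Var(Y) + 2ab·covariance of R and Y with a = -3.6, b = 9.
= (-3.6)²·25 + 9²·96 + 2·(-3.6)·9·(-23.4)
= 324 + 7776 + 1516.32 = 9616.32.

Var(Q) = 9616.32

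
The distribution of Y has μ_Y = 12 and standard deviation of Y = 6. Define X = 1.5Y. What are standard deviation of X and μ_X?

standard deviation of X = 9, μ_X = 18

X = 1.5Y is linear with a = 1.5, b = 0.
standard deviation of X = |a|·standard deviation of Y = |1.5|·6 = 9.
μ_X = a·μ_Y + b = 1.5·12 = 18.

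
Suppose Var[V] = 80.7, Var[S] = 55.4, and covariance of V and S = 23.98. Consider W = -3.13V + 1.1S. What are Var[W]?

Var[W] = a²·Var[V] + b²·Var[S] + 2ab·covariance of V and S with a = -3.13, b = 1.1.
= (-3.13)²·80.7 + 1.1²·55.4 + 2·(-3.13)·1.1·23.98
= 790.60983 + 67.034 + (-165.12628) = 692.51755.

Var[W] = 692.51755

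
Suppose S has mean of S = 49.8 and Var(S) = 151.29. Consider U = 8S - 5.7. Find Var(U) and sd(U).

U = 8S - 5.7 is linear with a = 8, b = -5.7.
Var(U) = a²·Var(S) = 8²·151.29 = 9682.56 (the additive constant -5.7 does not affect variance).
sd(S) = √151.29 = 12.3.
sd(U) = |a|·sd(S) = |8|·12.3 = 98.4.

Var(U) = 9682.56, sd(U) = 98.4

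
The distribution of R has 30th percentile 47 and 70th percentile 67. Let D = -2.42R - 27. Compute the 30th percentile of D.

30th percentile of D = -189.14

Since a = -2.42 < 0 the transformation is decreasing, reversing order: the 30th percentile of D corresponds to the 70th percentile of R.
So P_{30}(D) = a·P_{70}(R) + b = (-2.42)·67 + (-27) = -189.14.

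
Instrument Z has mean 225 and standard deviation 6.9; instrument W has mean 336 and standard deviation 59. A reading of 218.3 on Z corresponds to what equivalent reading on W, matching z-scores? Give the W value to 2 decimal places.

W = 278.71

z = (218.3 − 225)/6.9 ≈ -0.971.
W = 336 + z·59 = 336 + (218.3 − 225)·59/6.9 ≈ 278.71.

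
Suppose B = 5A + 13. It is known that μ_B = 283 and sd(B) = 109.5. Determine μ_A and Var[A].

μ_A = 54, Var[A] = 479.61

From B = 5A + 13: μ_B = a·μ_A + b, so μ_A = (μ_B − b)/a = (283 − 13)/5 = 54.
Var[B] = 109.5² = 11990.25.
Var[B] = a²·Var[A], so Var[A] = 11990.25/5² = 479.61.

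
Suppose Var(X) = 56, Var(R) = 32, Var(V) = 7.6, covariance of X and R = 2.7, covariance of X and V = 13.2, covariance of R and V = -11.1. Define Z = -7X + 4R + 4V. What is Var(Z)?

Var(Z) = a²·Var(X) + b²·Var(R) + c²·Var(V) + 2ab·covariance of X and R + 2ac·covariance of X and V + 2bc·covariance of R and V, with a = -7, b = 4, c = 4.
= 2744 + 512 + 121.6 + (-151.2) + (-739.2) + (-355.2)
= 2132.

Var(Z) = 2132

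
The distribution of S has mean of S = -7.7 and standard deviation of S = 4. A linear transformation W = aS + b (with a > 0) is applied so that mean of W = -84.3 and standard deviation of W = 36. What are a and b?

a = 9, b = -15

standard deviation of W = a·standard deviation of S (a > 0), so a = 36/4 = 9.
mean of W = a·mean of S + b, so b = -84.3 − 9·(-7.7) = -15.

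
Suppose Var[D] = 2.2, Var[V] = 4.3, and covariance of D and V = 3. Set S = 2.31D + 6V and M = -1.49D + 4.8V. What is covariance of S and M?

covariance of S and M = 122.71182

By bilinearity, covariance of S and M = ac·Var[D] + bd·Var[V] + (ad+bc)·covariance of D and V, with a=2.31, b=6, c=-1.49, d=4.8.
ac·Var[D] = 2.31·(-1.49)·2.2 = -7.57218
bd·Var[V] = 6·4.8·4.3 = 123.84
(ad+bc)·covariance of D and V = (2.148)·3 = 6.444
covariance of S and M = -7.57218 + 123.84 + 6.444 = 122.71182.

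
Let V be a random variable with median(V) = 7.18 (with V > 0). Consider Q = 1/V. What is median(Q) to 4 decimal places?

1/V is monotone on this domain, so median(Q) = 1/(7.18) ≈ 0.1393.

median(Q) = 0.1393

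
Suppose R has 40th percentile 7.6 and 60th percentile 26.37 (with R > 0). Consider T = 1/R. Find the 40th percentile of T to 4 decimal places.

40th percentile of T = 0.0379

1/R is decreasing on R > 0, so percentile order reverses: P_{40}(T) uses P_{60}(R) = 26.37.
P_{40}(T) = 1/26.37 ≈ 0.0379.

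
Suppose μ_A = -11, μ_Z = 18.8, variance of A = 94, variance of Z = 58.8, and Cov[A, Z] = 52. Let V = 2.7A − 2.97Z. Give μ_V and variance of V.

μ_V = 2.7·μ_A + (-2.97)·μ_Z = 2.7·(-11) + (-2.97)·18.8 = -85.536.
variance of V = a²·variance of A + b²·variance of Z + 2ab·Cov[A, Z] with a = 2.7, b = -2.97.
= 2.7²·94 + (-2.97)²·58.8 + 2·2.7·(-2.97)·52
= 685.26 + 518.66892 + (-833.976) = 369.95292.

μ_V = -85.536, variance of V = 369.95292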